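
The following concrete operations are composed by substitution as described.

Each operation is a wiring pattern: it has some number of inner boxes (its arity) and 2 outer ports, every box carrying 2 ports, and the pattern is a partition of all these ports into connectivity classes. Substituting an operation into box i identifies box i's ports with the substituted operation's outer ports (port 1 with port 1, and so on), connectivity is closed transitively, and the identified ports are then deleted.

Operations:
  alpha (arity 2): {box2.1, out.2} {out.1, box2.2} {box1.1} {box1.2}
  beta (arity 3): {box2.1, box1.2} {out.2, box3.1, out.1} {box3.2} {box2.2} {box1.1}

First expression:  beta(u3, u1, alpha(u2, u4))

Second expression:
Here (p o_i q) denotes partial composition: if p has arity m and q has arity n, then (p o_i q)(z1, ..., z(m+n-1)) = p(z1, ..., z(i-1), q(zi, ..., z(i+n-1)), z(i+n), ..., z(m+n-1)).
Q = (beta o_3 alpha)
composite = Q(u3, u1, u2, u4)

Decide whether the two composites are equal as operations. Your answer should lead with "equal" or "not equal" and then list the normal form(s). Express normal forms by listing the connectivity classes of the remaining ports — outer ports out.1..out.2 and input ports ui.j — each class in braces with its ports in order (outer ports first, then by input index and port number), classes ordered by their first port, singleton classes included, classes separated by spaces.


In normal form, the first expression is {out.1, out.2, u4.2} {u1.1, u3.2} {u1.2} {u2.1} {u2.2} {u3.1} {u4.1}
In normal form, the second expression is {out.1, out.2, u4.2} {u1.1, u3.2} {u1.2} {u2.1} {u2.2} {u3.1} {u4.1}
The normal forms match — equal.

equal; both compose to {out.1, out.2, u4.2} {u1.1, u3.2} {u1.2} {u2.1} {u2.2} {u3.1} {u4.1}


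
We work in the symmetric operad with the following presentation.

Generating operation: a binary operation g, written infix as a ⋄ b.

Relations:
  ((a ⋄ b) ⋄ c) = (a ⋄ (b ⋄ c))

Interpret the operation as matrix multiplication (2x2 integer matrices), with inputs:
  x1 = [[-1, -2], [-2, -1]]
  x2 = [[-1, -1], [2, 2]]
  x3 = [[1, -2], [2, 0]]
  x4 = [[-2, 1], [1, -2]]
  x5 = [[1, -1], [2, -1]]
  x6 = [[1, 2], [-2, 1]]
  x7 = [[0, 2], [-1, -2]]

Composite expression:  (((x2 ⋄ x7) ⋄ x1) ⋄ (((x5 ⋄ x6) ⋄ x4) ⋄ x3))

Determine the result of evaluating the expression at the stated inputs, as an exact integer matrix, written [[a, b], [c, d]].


[[21, -30], [-42, 60]]

(x2 ⋄ x7) = [[1, 0], [-2, 0]]
((x2 ⋄ x7) ⋄ x1) = [[-1, -2], [2, 4]]
(x5 ⋄ x6) = [[3, 1], [4, 3]]
((x5 ⋄ x6) ⋄ x4) = [[-5, 1], [-5, -2]]
(((x5 ⋄ x6) ⋄ x4) ⋄ x3) = [[-3, 10], [-9, 10]]
(((x2 ⋄ x7) ⋄ x1) ⋄ (((x5 ⋄ x6) ⋄ x4) ⋄ x3)) = [[21, -30], [-42, 60]]


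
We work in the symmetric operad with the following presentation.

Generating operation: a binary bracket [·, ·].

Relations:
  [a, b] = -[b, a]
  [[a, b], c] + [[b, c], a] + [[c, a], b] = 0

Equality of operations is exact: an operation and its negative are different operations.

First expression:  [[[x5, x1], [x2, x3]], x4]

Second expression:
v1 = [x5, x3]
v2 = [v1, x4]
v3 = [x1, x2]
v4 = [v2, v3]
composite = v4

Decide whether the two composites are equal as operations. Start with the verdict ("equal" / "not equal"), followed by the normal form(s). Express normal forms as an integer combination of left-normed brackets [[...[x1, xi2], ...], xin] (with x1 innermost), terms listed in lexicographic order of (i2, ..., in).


not equal; first: -[[[[x1, x5], x2], x3], x4] + [[[[x1, x5], x3], x2], x4]; second: [[[[x1, x2], x3], x5], x4] - [[[[x1, x2], x4], x3], x5] + [[[[x1, x2], x4], x5], x3] - [[[[x1, x2], x5], x3], x4]

In normal form, the first expression is -[[[[x1, x5], x2], x3], x4] + [[[[x1, x5], x3], x2], x4]
In normal form, the second expression is [[[[x1, x2], x3], x5], x4] - [[[[x1, x2], x4], x3], x5] + [[[[x1, x2], x4], x5], x3] - [[[[x1, x2], x5], x3], x4]
The normal forms differ: not equal.


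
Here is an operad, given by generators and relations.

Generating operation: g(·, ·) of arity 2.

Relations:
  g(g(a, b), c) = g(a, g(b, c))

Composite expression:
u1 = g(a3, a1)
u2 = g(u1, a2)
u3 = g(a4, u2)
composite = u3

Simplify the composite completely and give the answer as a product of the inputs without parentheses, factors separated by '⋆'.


a4 ⋆ a3 ⋆ a1 ⋆ a2

The g-tree's shape is irrelevant; the a-reading-order decides.
g(a3, a1) collapses to a3 ⋆ a1
g(g(a3, a1), a2) collapses to a3 ⋆ a1 ⋆ a2
g(a4, g(g(a3, a1), a2)) collapses to a4 ⋆ a3 ⋆ a1 ⋆ a2


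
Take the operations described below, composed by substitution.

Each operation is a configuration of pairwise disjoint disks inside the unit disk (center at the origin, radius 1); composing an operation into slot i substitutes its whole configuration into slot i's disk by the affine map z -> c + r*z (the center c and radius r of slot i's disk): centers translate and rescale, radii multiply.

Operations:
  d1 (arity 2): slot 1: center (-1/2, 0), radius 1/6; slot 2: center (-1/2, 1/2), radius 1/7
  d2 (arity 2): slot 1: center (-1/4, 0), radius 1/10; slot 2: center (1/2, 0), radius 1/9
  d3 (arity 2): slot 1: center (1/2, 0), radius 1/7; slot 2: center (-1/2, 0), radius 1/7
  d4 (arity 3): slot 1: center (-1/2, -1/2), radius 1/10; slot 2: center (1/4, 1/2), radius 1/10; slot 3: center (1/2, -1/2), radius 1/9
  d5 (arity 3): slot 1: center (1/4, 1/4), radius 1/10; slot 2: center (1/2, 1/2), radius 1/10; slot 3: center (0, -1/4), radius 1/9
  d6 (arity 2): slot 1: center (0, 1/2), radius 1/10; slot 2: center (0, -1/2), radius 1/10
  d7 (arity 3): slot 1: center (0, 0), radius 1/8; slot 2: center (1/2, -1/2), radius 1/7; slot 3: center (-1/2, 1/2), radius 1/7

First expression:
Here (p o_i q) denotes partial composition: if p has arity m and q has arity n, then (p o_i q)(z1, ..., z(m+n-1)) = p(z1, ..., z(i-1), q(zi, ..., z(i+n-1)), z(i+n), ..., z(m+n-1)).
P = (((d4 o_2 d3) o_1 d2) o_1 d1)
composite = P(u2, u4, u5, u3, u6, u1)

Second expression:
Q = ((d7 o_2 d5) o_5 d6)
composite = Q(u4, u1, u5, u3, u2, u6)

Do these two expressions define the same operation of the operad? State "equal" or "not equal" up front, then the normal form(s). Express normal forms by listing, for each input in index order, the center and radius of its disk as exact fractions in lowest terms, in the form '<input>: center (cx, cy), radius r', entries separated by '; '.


not equal: they reduce to u1: center (1/2, -1/2), radius 1/9; u2: center (-53/100, -1/2), radius 1/600; u3: center (3/10, 1/2), radius 1/70; u4: center (-53/100, -99/200), radius 1/700; u5: center (-9/20, -1/2), radius 1/90; u6: center (1/5, 1/2), radius 1/70 and u1: center (15/28, -13/28), radius 1/70; u2: center (-1/2, 4/7), radius 1/70; u3: center (1/2, -15/28), radius 1/63; u4: center (0, 0), radius 1/8; u5: center (4/7, -3/7), radius 1/70; u6: center (-1/2, 3/7), radius 1/70

Reducing the first expression gives u1: center (1/2, -1/2), radius 1/9; u2: center (-53/100, -1/2), radius 1/600; u3: center (3/10, 1/2), radius 1/70; u4: center (-53/100, -99/200), radius 1/700; u5: center (-9/20, -1/2), radius 1/90; u6: center (1/5, 1/2), radius 1/70
Reducing the second expression gives u1: center (15/28, -13/28), radius 1/70; u2: center (-1/2, 4/7), radius 1/70; u3: center (1/2, -15/28), radius 1/63; u4: center (0, 0), radius 1/8; u5: center (4/7, -3/7), radius 1/70; u6: center (-1/2, 3/7), radius 1/70
They disagree, so not equal.


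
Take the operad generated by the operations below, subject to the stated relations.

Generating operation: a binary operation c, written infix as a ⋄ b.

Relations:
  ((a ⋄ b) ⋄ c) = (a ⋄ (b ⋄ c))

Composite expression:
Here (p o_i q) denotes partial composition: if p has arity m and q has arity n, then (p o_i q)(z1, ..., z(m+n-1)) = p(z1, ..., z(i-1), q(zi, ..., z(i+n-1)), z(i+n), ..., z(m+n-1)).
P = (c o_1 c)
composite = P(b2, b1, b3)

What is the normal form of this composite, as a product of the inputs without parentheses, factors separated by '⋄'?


The c-tree's shape is irrelevant; the b-reading-order decides.
(b2 ⋄ b1) reduces to b2 ⋄ b1
((b2 ⋄ b1) ⋄ b3) reduces to b2 ⋄ b1 ⋄ b3

b2 ⋄ b1 ⋄ b3


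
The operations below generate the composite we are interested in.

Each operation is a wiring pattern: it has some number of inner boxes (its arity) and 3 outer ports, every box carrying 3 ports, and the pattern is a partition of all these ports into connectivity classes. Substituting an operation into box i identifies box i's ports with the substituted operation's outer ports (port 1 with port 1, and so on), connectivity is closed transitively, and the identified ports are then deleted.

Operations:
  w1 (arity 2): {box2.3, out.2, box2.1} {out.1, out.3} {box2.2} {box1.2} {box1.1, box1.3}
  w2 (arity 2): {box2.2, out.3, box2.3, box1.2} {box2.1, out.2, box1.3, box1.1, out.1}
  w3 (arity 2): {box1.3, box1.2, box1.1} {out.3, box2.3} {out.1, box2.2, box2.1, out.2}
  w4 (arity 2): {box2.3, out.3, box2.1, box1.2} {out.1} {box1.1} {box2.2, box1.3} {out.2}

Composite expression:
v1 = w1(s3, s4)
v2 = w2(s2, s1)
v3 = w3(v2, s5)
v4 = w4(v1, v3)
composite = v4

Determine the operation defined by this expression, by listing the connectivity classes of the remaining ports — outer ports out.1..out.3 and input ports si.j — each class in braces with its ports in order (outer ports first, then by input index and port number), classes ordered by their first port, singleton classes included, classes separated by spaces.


Connectivity passes through glued w4-boundaries; trace each wire chain.
stage w1: inputs (s3, s4), connectivity {out.1, out.3} {out.2, s4.1, s4.3} {s3.1, s3.3} {s3.2} {s4.2}, out.j its boundary
stage w2: inputs (s2, s1), connectivity {out.1, out.2, s1.1, s2.1, s2.3} {out.3, s1.2, s1.3, s2.2}, out.j its boundary
stage w3: inputs (s2, s1, s5), connectivity {out.1, out.2, s5.1, s5.2} {out.3, s5.3} {s1.1, s1.2, s1.3, s2.1, s2.2, s2.3}, out.j its boundary
stage w4: inputs (s3, s4, s2, s1, s5), connectivity {out.1} {out.2} {out.3, s4.1, s4.3, s5.1, s5.2, s5.3} {s1.1, s1.2, s1.3, s2.1, s2.2, s2.3} {s3.1, s3.3} {s3.2} {s4.2}, out.j its boundary

{out.1} {out.2} {out.3, s4.1, s4.3, s5.1, s5.2, s5.3} {s1.1, s1.2, s1.3, s2.1, s2.2, s2.3} {s3.1, s3.3} {s3.2} {s4.2}


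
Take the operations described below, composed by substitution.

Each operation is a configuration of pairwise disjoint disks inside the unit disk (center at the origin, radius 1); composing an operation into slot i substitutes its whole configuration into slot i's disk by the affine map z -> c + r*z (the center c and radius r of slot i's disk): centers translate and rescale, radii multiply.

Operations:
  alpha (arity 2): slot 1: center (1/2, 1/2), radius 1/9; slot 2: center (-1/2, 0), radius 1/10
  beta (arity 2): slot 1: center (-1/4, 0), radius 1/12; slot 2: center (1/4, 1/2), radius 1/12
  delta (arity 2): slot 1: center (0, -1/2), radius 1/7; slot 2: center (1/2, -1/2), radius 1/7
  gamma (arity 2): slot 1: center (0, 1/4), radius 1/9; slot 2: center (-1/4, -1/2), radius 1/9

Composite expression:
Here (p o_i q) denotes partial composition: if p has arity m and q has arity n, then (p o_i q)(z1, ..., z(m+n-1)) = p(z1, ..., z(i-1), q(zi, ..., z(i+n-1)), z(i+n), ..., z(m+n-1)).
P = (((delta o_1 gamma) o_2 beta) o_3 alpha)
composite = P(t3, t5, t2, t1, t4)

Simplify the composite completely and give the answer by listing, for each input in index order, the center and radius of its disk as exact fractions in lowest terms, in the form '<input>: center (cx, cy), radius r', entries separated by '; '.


Affine substitution under delta: radii multiply and t-centers shift.
for t3, the 2-step affine chain lands on center (0, -13/28), radius 1/63
for t5, the 3-step affine chain lands on center (-5/126, -4/7), radius 1/756
for t2, the 4-step affine chain lands on center (-47/1512, -851/1512), radius 1/6804
for t1, the 4-step affine chain lands on center (-7/216, -71/126), radius 1/7560
for t4, the 1-step affine chain lands on center (1/2, -1/2), radius 1/7

t1: center (-7/216, -71/126), radius 1/7560; t2: center (-47/1512, -851/1512), radius 1/6804; t3: center (0, -13/28), radius 1/63; t4: center (1/2, -1/2), radius 1/7; t5: center (-5/126, -4/7), radius 1/756


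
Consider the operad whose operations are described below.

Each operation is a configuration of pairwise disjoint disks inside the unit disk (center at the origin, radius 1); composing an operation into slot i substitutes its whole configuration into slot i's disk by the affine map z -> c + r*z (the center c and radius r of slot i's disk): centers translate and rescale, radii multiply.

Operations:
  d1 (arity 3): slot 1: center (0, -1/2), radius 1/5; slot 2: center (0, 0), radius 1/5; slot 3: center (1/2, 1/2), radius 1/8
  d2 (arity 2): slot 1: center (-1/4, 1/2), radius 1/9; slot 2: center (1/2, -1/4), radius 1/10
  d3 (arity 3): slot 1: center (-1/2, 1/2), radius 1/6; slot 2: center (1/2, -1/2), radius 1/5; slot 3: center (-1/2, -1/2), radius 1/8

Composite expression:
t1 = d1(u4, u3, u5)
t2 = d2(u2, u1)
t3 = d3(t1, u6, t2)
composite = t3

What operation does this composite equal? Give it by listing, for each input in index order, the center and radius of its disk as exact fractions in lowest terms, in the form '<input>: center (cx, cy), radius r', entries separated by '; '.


u1: center (-7/16, -17/32), radius 1/80; u2: center (-17/32, -7/16), radius 1/72; u3: center (-1/2, 1/2), radius 1/30; u4: center (-1/2, 5/12), radius 1/30; u5: center (-5/12, 7/12), radius 1/48; u6: center (1/2, -1/2), radius 1/5

Nesting under d3 composes maps z -> c + r*z down each u-path.
for u4, the 2-step affine chain lands on center (-1/2, 5/12), radius 1/30
for u3, the 2-step affine chain lands on center (-1/2, 1/2), radius 1/30
for u5, the 2-step affine chain lands on center (-5/12, 7/12), radius 1/48
for u6, the 1-step affine chain lands on center (1/2, -1/2), radius 1/5
for u2, the 2-step affine chain lands on center (-17/32, -7/16), radius 1/72
for u1, the 2-step affine chain lands on center (-7/16, -17/32), radius 1/80


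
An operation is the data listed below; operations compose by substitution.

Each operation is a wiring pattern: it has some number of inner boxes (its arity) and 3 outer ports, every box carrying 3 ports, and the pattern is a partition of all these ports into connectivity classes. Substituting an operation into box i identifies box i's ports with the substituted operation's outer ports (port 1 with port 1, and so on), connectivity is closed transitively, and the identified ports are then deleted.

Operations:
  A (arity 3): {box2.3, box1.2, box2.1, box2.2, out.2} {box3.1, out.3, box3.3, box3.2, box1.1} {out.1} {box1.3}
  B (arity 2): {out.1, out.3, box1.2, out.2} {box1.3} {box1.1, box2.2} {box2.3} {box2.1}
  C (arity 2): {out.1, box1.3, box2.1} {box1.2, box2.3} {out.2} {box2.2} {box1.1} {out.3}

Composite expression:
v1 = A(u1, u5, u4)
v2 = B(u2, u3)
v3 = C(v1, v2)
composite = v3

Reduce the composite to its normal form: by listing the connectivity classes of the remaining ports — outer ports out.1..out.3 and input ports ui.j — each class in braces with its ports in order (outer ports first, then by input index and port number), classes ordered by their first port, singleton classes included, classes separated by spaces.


{out.1, u1.1, u1.2, u2.2, u4.1, u4.2, u4.3, u5.1, u5.2, u5.3} {out.2} {out.3} {u1.3} {u2.1, u3.2} {u2.3} {u3.1} {u3.3}

After gluing at C, chains via deleted ports link the u-ports.
stage A: inputs (u1, u5, u4), connectivity {out.1} {out.2, u1.2, u5.1, u5.2, u5.3} {out.3, u1.1, u4.1, u4.2, u4.3} {u1.3}, out.j its boundary
stage B: inputs (u2, u3), connectivity {out.1, out.2, out.3, u2.2} {u2.1, u3.2} {u2.3} {u3.1} {u3.3}, out.j its boundary
stage C: inputs (u1, u5, u4, u2, u3), connectivity {out.1, u1.1, u1.2, u2.2, u4.1, u4.2, u4.3, u5.1, u5.2, u5.3} {out.2} {out.3} {u1.3} {u2.1, u3.2} {u2.3} {u3.1} {u3.3}, out.j its boundary


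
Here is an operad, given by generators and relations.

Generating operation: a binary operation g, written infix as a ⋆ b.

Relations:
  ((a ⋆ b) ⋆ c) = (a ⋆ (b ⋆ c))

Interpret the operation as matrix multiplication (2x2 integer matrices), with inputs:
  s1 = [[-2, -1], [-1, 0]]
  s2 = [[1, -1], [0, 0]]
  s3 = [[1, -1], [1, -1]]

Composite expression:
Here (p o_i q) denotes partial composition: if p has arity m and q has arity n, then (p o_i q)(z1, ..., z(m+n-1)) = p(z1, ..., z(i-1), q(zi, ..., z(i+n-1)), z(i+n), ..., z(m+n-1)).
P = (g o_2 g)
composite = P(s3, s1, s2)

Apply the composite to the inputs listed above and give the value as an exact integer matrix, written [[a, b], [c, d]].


(s1 ⋆ s2) = [[-2, 2], [-1, 1]]
(s3 ⋆ (s1 ⋆ s2)) = [[-1, 1], [-1, 1]]

[[-1, 1], [-1, 1]]


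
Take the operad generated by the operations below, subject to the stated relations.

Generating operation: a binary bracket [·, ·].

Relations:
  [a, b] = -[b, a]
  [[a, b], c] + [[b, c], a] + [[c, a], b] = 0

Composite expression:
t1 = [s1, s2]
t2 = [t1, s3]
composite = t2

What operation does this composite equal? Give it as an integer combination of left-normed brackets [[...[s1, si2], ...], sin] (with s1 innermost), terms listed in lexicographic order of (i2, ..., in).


[[s1, s2], s3]


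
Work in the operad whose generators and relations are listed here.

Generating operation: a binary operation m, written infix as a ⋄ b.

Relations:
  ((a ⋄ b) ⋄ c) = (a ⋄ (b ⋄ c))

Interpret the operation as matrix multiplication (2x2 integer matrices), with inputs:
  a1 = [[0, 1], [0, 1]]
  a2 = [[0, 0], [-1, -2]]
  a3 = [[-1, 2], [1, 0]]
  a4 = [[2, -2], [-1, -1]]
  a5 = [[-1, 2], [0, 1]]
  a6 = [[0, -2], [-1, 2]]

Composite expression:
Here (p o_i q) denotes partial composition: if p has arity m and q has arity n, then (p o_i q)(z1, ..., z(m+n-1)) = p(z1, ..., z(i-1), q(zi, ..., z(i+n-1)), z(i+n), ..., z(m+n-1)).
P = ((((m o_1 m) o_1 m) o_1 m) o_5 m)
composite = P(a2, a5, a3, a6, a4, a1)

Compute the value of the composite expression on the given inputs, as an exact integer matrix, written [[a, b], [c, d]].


[[0, 0], [0, -28]]

(a2 ⋄ a5) = [[0, 0], [1, -4]]
((a2 ⋄ a5) ⋄ a3) = [[0, 0], [-5, 2]]
(((a2 ⋄ a5) ⋄ a3) ⋄ a6) = [[0, 0], [-2, 14]]
(a4 ⋄ a1) = [[0, 0], [0, -2]]
((((a2 ⋄ a5) ⋄ a3) ⋄ a6) ⋄ (a4 ⋄ a1)) = [[0, 0], [0, -28]]


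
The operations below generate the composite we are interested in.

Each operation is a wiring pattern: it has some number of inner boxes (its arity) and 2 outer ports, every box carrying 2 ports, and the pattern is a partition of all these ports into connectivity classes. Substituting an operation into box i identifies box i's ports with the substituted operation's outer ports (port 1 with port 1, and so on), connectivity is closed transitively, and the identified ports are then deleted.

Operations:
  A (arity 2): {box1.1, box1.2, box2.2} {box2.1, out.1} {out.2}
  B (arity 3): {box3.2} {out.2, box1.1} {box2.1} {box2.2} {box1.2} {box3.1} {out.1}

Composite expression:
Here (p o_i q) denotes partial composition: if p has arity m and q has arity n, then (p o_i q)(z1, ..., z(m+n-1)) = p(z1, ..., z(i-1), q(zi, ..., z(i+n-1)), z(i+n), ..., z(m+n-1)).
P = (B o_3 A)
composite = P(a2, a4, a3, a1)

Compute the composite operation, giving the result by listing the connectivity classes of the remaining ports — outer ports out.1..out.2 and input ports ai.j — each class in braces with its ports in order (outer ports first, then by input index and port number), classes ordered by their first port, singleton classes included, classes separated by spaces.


Reachability decides: close wires over B-identified ports.
stage A: inputs (a3, a1), connectivity {out.1, a1.1} {out.2} {a1.2, a3.1, a3.2}, out.j its boundary
stage B: inputs (a2, a4, a3, a1), connectivity {out.1} {out.2, a2.1} {a1.1} {a1.2, a3.1, a3.2} {a2.2} {a4.1} {a4.2}, out.j its boundary

{out.1} {out.2, a2.1} {a1.1} {a1.2, a3.1, a3.2} {a2.2} {a4.1} {a4.2}


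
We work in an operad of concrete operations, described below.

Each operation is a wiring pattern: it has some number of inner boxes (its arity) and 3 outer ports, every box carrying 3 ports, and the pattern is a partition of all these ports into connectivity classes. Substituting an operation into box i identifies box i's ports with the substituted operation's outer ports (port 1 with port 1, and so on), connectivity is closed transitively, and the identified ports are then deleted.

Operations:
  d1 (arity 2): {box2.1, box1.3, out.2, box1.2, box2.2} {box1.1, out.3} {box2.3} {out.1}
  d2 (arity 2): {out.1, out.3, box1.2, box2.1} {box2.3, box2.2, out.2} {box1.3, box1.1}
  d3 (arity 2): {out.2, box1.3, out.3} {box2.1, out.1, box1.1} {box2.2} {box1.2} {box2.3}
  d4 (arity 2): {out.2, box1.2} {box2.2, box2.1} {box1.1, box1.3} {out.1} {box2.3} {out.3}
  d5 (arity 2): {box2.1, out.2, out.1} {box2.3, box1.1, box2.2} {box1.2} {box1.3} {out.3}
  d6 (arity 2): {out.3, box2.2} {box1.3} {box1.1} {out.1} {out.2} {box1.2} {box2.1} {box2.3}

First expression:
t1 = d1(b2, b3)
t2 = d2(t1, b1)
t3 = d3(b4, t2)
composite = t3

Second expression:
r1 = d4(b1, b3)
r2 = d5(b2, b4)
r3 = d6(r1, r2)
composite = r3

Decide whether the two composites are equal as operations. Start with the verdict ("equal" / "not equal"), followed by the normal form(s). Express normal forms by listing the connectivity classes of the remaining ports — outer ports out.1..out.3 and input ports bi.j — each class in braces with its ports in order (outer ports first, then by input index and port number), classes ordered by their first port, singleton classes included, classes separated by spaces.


not equal — first {out.1, b1.1, b2.2, b2.3, b3.1, b3.2, b4.1} {out.2, out.3, b4.3} {b1.2, b1.3} {b2.1} {b3.3} {b4.2}, second {out.1} {out.2} {out.3, b4.1} {b1.1, b1.3} {b1.2} {b2.1, b4.2, b4.3} {b2.2} {b2.3} {b3.1, b3.2} {b3.3}

Reducing the first expression gives {out.1, b1.1, b2.2, b2.3, b3.1, b3.2, b4.1} {out.2, out.3, b4.3} {b1.2, b1.3} {b2.1} {b3.3} {b4.2}
Reducing the second expression gives {out.1} {out.2} {out.3, b4.1} {b1.1, b1.3} {b1.2} {b2.1, b4.2, b4.3} {b2.2} {b2.3} {b3.1, b3.2} {b3.3}
The normal forms differ: not equal.


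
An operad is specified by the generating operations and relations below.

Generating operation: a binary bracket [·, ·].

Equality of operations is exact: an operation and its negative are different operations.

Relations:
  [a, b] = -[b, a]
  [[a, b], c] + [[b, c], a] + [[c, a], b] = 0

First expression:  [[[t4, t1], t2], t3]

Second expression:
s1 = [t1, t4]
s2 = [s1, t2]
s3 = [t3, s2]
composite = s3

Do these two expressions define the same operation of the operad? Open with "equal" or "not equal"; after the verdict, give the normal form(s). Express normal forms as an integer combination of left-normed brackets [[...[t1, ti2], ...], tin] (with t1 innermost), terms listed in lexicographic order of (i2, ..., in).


equal: each reduces to -[[[t1, t4], t2], t3]

Normal form of the first expression: -[[[t1, t4], t2], t3]
Normal form of the second expression: -[[[t1, t4], t2], t3]
Identical normal forms: equal.


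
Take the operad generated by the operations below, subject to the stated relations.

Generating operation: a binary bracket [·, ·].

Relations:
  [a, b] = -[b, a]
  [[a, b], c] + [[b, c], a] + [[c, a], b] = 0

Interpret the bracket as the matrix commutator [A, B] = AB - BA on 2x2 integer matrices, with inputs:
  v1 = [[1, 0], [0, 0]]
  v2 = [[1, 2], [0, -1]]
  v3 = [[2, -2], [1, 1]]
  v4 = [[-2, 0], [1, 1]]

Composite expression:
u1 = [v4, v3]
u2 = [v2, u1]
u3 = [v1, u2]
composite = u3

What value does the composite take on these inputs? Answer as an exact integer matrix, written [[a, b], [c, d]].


[[0, 4], [8, 0]]

[v4, v3] = [[2, 6], [4, -2]]
[v2, [v4, v3]] = [[8, 4], [-8, -8]]
[v1, [v2, [v4, v3]]] = [[0, 4], [8, 0]]


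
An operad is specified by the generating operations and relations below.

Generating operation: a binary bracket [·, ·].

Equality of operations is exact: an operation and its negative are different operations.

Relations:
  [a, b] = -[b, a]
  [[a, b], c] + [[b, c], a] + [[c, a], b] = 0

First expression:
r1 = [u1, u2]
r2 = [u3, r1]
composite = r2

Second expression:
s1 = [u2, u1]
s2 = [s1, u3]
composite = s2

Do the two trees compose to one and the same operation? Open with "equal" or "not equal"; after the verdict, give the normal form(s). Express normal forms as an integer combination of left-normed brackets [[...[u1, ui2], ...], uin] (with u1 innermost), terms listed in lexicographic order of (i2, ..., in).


equal — both sides give -[[u1, u2], u3]

Normal form of the first expression: -[[u1, u2], u3]
Normal form of the second expression: -[[u1, u2], u3]
Identical normal forms: equal.


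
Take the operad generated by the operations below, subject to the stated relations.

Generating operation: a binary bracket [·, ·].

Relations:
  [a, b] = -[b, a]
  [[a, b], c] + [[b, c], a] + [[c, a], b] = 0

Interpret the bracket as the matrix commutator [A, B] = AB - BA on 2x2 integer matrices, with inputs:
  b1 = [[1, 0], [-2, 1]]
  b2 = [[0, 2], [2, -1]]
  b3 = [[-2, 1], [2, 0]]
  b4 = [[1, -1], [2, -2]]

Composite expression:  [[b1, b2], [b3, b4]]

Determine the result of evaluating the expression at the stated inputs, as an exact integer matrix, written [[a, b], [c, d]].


[[-2, -8], [-96, 2]]

[b1, b2] = [[4, 0], [-2, -4]]
[b3, b4] = [[4, -1], [10, -4]]
[[b1, b2], [b3, b4]] = [[-2, -8], [-96, 2]]


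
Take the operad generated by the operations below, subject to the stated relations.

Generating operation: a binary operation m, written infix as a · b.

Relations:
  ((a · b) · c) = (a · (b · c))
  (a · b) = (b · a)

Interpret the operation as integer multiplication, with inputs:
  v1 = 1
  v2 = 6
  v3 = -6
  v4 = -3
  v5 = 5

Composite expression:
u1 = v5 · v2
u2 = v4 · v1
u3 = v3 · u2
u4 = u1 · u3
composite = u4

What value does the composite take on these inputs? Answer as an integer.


(v5 · v2) = 30
(v4 · v1) = -3
(v3 · (v4 · v1)) = 18
((v5 · v2) · (v3 · (v4 · v1))) = 540

540


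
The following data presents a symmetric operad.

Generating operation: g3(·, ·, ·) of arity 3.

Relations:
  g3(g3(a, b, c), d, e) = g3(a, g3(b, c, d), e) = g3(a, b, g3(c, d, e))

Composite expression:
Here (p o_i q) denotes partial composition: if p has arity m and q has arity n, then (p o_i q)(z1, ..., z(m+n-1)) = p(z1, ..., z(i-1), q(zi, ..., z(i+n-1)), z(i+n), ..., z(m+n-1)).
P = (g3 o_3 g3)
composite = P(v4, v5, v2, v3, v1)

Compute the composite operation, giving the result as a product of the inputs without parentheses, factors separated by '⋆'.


v4 ⋆ v5 ⋆ v2 ⋆ v3 ⋆ v1

Key point: g3 is associative — brackets drop, the v-order remains.
g3(v2, v3, v1) unparenthesizes to v2 ⋆ v3 ⋆ v1
g3(v4, v5, g3(v2, v3, v1)) unparenthesizes to v4 ⋆ v5 ⋆ v2 ⋆ v3 ⋆ v1


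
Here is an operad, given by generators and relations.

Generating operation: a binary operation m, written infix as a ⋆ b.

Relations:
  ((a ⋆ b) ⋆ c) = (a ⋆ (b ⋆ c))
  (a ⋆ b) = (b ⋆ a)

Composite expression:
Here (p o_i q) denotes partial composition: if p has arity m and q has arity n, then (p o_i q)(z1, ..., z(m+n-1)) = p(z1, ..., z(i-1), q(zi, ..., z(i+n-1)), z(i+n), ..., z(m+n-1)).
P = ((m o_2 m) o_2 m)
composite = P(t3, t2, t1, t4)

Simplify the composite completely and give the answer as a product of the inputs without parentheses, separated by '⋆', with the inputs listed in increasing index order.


t1 ⋆ t2 ⋆ t3 ⋆ t4

With m associative and commutative, the t-input set is all that matters.
(t2 ⋆ t1) collapses to t2 ⋆ t1
((t2 ⋆ t1) ⋆ t4) collapses to t2 ⋆ t1 ⋆ t4
(t3 ⋆ ((t2 ⋆ t1) ⋆ t4)) collapses to t3 ⋆ t2 ⋆ t1 ⋆ t4
sorting the factors by input index: t1 ⋆ t2 ⋆ t3 ⋆ t4


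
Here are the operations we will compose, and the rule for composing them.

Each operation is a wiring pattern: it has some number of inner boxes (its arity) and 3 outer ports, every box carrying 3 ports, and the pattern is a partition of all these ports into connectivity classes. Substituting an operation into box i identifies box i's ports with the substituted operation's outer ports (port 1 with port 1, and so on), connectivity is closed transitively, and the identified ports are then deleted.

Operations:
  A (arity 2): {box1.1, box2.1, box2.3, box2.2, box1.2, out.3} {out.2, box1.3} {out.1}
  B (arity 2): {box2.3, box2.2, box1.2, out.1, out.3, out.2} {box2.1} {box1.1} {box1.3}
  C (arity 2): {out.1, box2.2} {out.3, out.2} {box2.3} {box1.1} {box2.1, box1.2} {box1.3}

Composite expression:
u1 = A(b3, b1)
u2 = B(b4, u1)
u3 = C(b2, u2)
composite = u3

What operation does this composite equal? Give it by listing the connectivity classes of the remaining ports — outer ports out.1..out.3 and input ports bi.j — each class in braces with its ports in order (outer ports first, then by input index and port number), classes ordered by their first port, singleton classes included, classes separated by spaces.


Two ports join when wires chain via C-identified ports.
stage A: inputs (b3, b1), connectivity {out.1} {out.2, b3.3} {out.3, b1.1, b1.2, b1.3, b3.1, b3.2}, out.j its boundary
stage B: inputs (b4, b3, b1), connectivity {out.1, out.2, out.3, b1.1, b1.2, b1.3, b3.1, b3.2, b3.3, b4.2} {b4.1} {b4.3}, out.j its boundary
stage C: inputs (b2, b4, b3, b1), connectivity {out.1, b1.1, b1.2, b1.3, b2.2, b3.1, b3.2, b3.3, b4.2} {out.2, out.3} {b2.1} {b2.3} {b4.1} {b4.3}, out.j its boundary

{out.1, b1.1, b1.2, b1.3, b2.2, b3.1, b3.2, b3.3, b4.2} {out.2, out.3} {b2.1} {b2.3} {b4.1} {b4.3}


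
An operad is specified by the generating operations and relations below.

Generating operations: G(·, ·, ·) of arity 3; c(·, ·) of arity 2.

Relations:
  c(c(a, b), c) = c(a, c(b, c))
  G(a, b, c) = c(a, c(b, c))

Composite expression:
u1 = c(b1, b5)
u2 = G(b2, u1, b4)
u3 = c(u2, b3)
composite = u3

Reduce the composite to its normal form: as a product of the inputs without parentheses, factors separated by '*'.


All parenthesizations of c agree; list the b-inputs left to right.
c(b1, b5) reduces to b1 * b5
G(b2, c(b1, b5), b4) reduces to b2 * b1 * b5 * b4
c(G(b2, c(b1, b5), b4), b3) reduces to b2 * b1 * b5 * b4 * b3

b2 * b1 * b5 * b4 * b3


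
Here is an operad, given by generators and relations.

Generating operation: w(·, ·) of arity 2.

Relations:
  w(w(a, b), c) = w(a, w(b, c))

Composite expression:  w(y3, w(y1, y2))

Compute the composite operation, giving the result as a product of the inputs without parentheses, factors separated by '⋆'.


Every regrouping of w is equal, so read the y-inputs in written order.
w(y1, y2) flattens to y1 ⋆ y2
w(y3, w(y1, y2)) flattens to y3 ⋆ y1 ⋆ y2

y3 ⋆ y1 ⋆ y2


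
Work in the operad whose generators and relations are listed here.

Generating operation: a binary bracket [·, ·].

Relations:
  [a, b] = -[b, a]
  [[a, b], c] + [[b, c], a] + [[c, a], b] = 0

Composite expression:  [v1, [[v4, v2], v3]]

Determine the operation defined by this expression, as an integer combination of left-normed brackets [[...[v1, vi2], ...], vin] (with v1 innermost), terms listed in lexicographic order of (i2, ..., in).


-[[[v1, v2], v4], v3] + [[[v1, v3], v2], v4] - [[[v1, v3], v4], v2] + [[[v1, v4], v2], v3]

A multilinear Lie element is pinned by v1-initial words (v1 innermost).
Composite bracket: [v1, [[v4, v2], v3]]
Each bracket splits as ab - ba, giving 8 signed words (2^3 = 8).
Keep just the words that open with v1:
  the word v1v2v4v3 carries sign -1 and contributes -[[[v1, v2], v4], v3]
  the word v1v3v2v4 carries sign +1 and contributes +[[[v1, v3], v2], v4]
  the word v1v3v4v2 carries sign -1 and contributes -[[[v1, v3], v4], v2]
  the word v1v4v2v3 carries sign +1 and contributes +[[[v1, v4], v2], v3]


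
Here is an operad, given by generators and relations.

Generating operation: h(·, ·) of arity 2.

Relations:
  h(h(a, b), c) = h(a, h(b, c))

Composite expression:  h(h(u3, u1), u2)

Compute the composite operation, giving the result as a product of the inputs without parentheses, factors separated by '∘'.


u3 ∘ u1 ∘ u2


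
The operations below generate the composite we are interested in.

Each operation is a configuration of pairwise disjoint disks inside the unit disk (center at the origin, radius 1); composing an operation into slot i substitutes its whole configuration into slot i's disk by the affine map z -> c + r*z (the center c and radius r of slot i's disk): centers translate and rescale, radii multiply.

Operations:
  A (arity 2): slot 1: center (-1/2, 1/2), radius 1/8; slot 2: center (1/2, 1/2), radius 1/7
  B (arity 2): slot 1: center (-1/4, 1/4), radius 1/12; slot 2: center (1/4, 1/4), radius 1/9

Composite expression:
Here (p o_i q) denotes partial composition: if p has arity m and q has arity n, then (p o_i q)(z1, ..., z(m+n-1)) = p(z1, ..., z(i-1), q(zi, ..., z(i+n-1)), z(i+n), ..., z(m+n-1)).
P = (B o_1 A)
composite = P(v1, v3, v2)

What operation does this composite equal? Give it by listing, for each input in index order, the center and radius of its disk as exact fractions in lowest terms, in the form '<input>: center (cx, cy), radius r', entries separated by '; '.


v1: center (-7/24, 7/24), radius 1/96; v2: center (1/4, 1/4), radius 1/9; v3: center (-5/24, 7/24), radius 1/84

Affine substitution under B: radii multiply and v-centers shift.
v1: after 2 affine steps, its disk has center (-7/24, 7/24), radius 1/96
v3: after 2 affine steps, its disk has center (-5/24, 7/24), radius 1/84
v2: after 1 affine step, its disk has center (1/4, 1/4), radius 1/9


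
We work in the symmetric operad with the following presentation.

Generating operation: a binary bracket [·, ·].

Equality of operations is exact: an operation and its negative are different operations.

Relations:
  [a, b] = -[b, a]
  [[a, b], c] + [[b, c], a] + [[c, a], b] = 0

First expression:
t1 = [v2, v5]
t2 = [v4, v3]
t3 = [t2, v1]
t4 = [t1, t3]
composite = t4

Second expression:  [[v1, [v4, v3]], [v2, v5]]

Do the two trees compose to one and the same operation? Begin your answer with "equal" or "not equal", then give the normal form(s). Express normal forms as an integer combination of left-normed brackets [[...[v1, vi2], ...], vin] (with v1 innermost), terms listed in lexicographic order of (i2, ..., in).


equal — both sides give -[[[[v1, v3], v4], v2], v5] + [[[[v1, v3], v4], v5], v2] + [[[[v1, v4], v3], v2], v5] - [[[[v1, v4], v3], v5], v2]


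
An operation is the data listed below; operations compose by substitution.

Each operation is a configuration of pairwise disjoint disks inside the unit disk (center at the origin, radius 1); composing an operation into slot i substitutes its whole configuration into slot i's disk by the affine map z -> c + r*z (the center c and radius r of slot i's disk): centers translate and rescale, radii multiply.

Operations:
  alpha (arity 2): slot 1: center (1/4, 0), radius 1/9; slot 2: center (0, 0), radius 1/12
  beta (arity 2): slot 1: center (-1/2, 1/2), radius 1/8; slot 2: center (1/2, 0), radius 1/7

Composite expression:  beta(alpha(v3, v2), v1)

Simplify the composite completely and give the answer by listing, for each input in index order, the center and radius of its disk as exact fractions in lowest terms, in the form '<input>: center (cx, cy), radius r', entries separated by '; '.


v1: center (1/2, 0), radius 1/7; v2: center (-1/2, 1/2), radius 1/96; v3: center (-15/32, 1/2), radius 1/72

Below beta, radii multiply path by path; the v-disk centers shift.
input v3: composing its 2 substitution steps yields center (-15/32, 1/2), radius 1/72
input v2: composing its 2 substitution steps yields center (-1/2, 1/2), radius 1/96
input v1: composing its 1 substitution step yields center (1/2, 0), radius 1/7


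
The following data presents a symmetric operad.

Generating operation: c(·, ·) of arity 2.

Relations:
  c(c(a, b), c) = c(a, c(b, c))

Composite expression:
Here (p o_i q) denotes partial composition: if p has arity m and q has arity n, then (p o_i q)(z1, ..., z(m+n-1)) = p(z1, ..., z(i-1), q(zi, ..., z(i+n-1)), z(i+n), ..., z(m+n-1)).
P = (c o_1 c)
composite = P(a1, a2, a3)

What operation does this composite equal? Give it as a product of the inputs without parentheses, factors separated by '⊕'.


a1 ⊕ a2 ⊕ a3


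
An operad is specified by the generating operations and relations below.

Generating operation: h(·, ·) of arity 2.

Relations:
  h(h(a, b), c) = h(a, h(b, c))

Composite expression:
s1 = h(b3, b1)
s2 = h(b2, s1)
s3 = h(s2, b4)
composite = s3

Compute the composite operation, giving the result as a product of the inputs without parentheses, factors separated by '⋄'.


b2 ⋄ b3 ⋄ b1 ⋄ b4

Under associativity of h, the answer is the b's in reading order.
h(b3, b1) unparenthesizes to b3 ⋄ b1
h(b2, h(b3, b1)) unparenthesizes to b2 ⋄ b3 ⋄ b1
h(h(b2, h(b3, b1)), b4) unparenthesizes to b2 ⋄ b3 ⋄ b1 ⋄ b4


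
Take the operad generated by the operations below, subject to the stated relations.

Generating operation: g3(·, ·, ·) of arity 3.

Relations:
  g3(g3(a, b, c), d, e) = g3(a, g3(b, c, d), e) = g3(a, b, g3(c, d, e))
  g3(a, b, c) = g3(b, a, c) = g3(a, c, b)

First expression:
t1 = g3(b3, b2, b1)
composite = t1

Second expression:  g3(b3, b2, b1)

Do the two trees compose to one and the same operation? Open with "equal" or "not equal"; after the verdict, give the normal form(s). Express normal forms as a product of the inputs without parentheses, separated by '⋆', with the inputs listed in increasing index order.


equal — both sides give b1 ⋆ b2 ⋆ b3


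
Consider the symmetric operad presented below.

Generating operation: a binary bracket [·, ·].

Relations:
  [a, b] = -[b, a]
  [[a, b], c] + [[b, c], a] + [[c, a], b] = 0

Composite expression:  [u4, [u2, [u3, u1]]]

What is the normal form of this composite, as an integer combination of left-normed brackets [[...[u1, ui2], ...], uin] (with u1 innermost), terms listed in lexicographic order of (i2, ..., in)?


Antisymmetry and Jacobi reduce to u1-anchored left-normed brackets.
Composite bracket: [u4, [u2, [u3, u1]]]
Each bracket splits as ab - ba, giving 8 signed words (2^3 = 8).
Only words starting with u1 matter:
  u1u3u2u4 (sign -1) contributes -[[[u1, u3], u2], u4]

-[[[u1, u3], u2], u4]


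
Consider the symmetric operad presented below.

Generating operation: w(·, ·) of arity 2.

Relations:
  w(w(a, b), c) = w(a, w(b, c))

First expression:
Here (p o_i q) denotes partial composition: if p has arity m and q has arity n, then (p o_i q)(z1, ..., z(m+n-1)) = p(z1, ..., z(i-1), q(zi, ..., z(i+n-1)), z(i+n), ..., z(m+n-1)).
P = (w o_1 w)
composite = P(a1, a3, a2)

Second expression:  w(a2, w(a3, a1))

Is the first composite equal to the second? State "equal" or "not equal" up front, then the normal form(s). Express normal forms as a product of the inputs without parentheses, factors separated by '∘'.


not equal — first a1 ∘ a3 ∘ a2, second a2 ∘ a3 ∘ a1

The first composite normalizes to a1 ∘ a3 ∘ a2
The second composite normalizes to a2 ∘ a3 ∘ a1
Different reductions; not equal.


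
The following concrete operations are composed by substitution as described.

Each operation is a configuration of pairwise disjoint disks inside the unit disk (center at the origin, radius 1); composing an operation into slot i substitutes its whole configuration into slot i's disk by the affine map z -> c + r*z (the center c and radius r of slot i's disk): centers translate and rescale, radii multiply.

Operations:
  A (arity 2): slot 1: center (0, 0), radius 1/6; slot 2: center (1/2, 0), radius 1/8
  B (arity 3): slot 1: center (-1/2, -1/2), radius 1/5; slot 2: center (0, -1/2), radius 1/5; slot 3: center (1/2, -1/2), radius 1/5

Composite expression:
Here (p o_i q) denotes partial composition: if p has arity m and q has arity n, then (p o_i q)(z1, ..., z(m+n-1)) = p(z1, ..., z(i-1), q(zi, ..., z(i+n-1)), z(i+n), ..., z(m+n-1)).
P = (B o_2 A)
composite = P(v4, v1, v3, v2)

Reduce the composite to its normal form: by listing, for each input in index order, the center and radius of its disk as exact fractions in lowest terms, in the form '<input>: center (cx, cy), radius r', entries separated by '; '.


v1: center (0, -1/2), radius 1/30; v2: center (1/2, -1/2), radius 1/5; v3: center (1/10, -1/2), radius 1/40; v4: center (-1/2, -1/2), radius 1/5

Below B, radii multiply path by path; the v-disk centers shift.
for v4, the 1-step affine chain lands on center (-1/2, -1/2), radius 1/5
for v1, the 2-step affine chain lands on center (0, -1/2), radius 1/30
for v3, the 2-step affine chain lands on center (1/10, -1/2), radius 1/40
for v2, the 1-step affine chain lands on center (1/2, -1/2), radius 1/5
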